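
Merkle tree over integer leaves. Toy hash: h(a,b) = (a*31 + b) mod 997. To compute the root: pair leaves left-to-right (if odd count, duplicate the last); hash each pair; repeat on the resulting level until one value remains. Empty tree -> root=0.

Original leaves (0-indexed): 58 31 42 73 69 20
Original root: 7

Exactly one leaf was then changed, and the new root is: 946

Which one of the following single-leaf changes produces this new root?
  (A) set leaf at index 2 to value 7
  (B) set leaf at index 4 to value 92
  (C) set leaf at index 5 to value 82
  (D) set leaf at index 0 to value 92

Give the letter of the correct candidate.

Answer: D

Derivation:
Original leaves: [58, 31, 42, 73, 69, 20]
Target new root: 946
Try each candidate change and compute the resulting root:
Candidate A: set leaf[2] = 7 -> leaves = [58, 31, 7, 73, 69, 20]
  L0: [58, 31, 7, 73, 69, 20]
  L1: h(58,31)=(58*31+31)%997=832 h(7,73)=(7*31+73)%997=290 h(69,20)=(69*31+20)%997=165 -> [832, 290, 165]
  L2: h(832,290)=(832*31+290)%997=160 h(165,165)=(165*31+165)%997=295 -> [160, 295]
  L3: h(160,295)=(160*31+295)%997=270 -> [270]
  root = 270 != target 946
Candidate B: set leaf[4] = 92 -> leaves = [58, 31, 42, 73, 92, 20]
  L0: [58, 31, 42, 73, 92, 20]
  L1: h(58,31)=(58*31+31)%997=832 h(42,73)=(42*31+73)%997=378 h(92,20)=(92*31+20)%997=878 -> [832, 378, 878]
  L2: h(832,378)=(832*31+378)%997=248 h(878,878)=(878*31+878)%997=180 -> [248, 180]
  L3: h(248,180)=(248*31+180)%997=889 -> [889]
  root = 889 != target 946
Candidate C: set leaf[5] = 82 -> leaves = [58, 31, 42, 73, 69, 82]
  L0: [58, 31, 42, 73, 69, 82]
  L1: h(58,31)=(58*31+31)%997=832 h(42,73)=(42*31+73)%997=378 h(69,82)=(69*31+82)%997=227 -> [832, 378, 227]
  L2: h(832,378)=(832*31+378)%997=248 h(227,227)=(227*31+227)%997=285 -> [248, 285]
  L3: h(248,285)=(248*31+285)%997=994 -> [994]
  root = 994 != target 946
Candidate D: set leaf[0] = 92 -> leaves = [92, 31, 42, 73, 69, 20]
  L0: [92, 31, 42, 73, 69, 20]
  L1: h(92,31)=(92*31+31)%997=889 h(42,73)=(42*31+73)%997=378 h(69,20)=(69*31+20)%997=165 -> [889, 378, 165]
  L2: h(889,378)=(889*31+378)%997=21 h(165,165)=(165*31+165)%997=295 -> [21, 295]
  L3: h(21,295)=(21*31+295)%997=946 -> [946]
  root = 946 == target 946  ** MATCH **
Candidate D produces the target root.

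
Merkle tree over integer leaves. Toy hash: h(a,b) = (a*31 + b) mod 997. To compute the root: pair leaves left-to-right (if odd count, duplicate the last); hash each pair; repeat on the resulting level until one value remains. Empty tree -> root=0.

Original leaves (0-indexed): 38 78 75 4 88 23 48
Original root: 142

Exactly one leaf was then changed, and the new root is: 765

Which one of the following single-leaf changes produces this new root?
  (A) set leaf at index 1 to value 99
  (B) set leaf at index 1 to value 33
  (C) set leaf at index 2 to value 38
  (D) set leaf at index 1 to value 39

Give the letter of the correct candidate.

Original leaves: [38, 78, 75, 4, 88, 23, 48]
Target new root: 765
Try each candidate change and compute the resulting root:
Candidate A: set leaf[1] = 99 -> leaves = [38, 99, 75, 4, 88, 23, 48]
  L0: [38, 99, 75, 4, 88, 23, 48]
  L1: h(38,99)=(38*31+99)%997=280 h(75,4)=(75*31+4)%997=335 h(88,23)=(88*31+23)%997=757 h(48,48)=(48*31+48)%997=539 -> [280, 335, 757, 539]
  L2: h(280,335)=(280*31+335)%997=42 h(757,539)=(757*31+539)%997=78 -> [42, 78]
  L3: h(42,78)=(42*31+78)%997=383 -> [383]
  root = 383 != target 765
Candidate B: set leaf[1] = 33 -> leaves = [38, 33, 75, 4, 88, 23, 48]
  L0: [38, 33, 75, 4, 88, 23, 48]
  L1: h(38,33)=(38*31+33)%997=214 h(75,4)=(75*31+4)%997=335 h(88,23)=(88*31+23)%997=757 h(48,48)=(48*31+48)%997=539 -> [214, 335, 757, 539]
  L2: h(214,335)=(214*31+335)%997=987 h(757,539)=(757*31+539)%997=78 -> [987, 78]
  L3: h(987,78)=(987*31+78)%997=765 -> [765]
  root = 765 == target 765  ** MATCH **
Candidate C: set leaf[2] = 38 -> leaves = [38, 78, 38, 4, 88, 23, 48]
  L0: [38, 78, 38, 4, 88, 23, 48]
  L1: h(38,78)=(38*31+78)%997=259 h(38,4)=(38*31+4)%997=185 h(88,23)=(88*31+23)%997=757 h(48,48)=(48*31+48)%997=539 -> [259, 185, 757, 539]
  L2: h(259,185)=(259*31+185)%997=238 h(757,539)=(757*31+539)%997=78 -> [238, 78]
  L3: h(238,78)=(238*31+78)%997=477 -> [477]
  root = 477 != target 765
Candidate D: set leaf[1] = 39 -> leaves = [38, 39, 75, 4, 88, 23, 48]
  L0: [38, 39, 75, 4, 88, 23, 48]
  L1: h(38,39)=(38*31+39)%997=220 h(75,4)=(75*31+4)%997=335 h(88,23)=(88*31+23)%997=757 h(48,48)=(48*31+48)%997=539 -> [220, 335, 757, 539]
  L2: h(220,335)=(220*31+335)%997=176 h(757,539)=(757*31+539)%997=78 -> [176, 78]
  L3: h(176,78)=(176*31+78)%997=549 -> [549]
  root = 549 != target 765
Candidate B produces the target root.

Answer: B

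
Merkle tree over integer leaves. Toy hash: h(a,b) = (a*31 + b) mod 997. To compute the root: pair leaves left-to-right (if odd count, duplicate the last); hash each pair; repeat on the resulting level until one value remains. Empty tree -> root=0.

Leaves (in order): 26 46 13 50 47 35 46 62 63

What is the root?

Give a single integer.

Answer: 936

Derivation:
L0: [26, 46, 13, 50, 47, 35, 46, 62, 63]
L1: h(26,46)=(26*31+46)%997=852 h(13,50)=(13*31+50)%997=453 h(47,35)=(47*31+35)%997=495 h(46,62)=(46*31+62)%997=491 h(63,63)=(63*31+63)%997=22 -> [852, 453, 495, 491, 22]
L2: h(852,453)=(852*31+453)%997=943 h(495,491)=(495*31+491)%997=881 h(22,22)=(22*31+22)%997=704 -> [943, 881, 704]
L3: h(943,881)=(943*31+881)%997=204 h(704,704)=(704*31+704)%997=594 -> [204, 594]
L4: h(204,594)=(204*31+594)%997=936 -> [936]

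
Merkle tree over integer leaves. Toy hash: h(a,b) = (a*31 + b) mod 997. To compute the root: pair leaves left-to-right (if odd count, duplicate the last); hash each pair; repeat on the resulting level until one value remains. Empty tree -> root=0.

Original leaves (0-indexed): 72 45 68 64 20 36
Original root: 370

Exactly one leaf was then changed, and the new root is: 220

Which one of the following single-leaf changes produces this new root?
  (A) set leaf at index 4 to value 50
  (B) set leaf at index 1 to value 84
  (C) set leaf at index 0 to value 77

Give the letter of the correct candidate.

Answer: A

Derivation:
Original leaves: [72, 45, 68, 64, 20, 36]
Target new root: 220
Try each candidate change and compute the resulting root:
Candidate A: set leaf[4] = 50 -> leaves = [72, 45, 68, 64, 50, 36]
  L0: [72, 45, 68, 64, 50, 36]
  L1: h(72,45)=(72*31+45)%997=283 h(68,64)=(68*31+64)%997=178 h(50,36)=(50*31+36)%997=589 -> [283, 178, 589]
  L2: h(283,178)=(283*31+178)%997=975 h(589,589)=(589*31+589)%997=902 -> [975, 902]
  L3: h(975,902)=(975*31+902)%997=220 -> [220]
  root = 220 == target 220  ** MATCH **
Candidate B: set leaf[1] = 84 -> leaves = [72, 84, 68, 64, 20, 36]
  L0: [72, 84, 68, 64, 20, 36]
  L1: h(72,84)=(72*31+84)%997=322 h(68,64)=(68*31+64)%997=178 h(20,36)=(20*31+36)%997=656 -> [322, 178, 656]
  L2: h(322,178)=(322*31+178)%997=190 h(656,656)=(656*31+656)%997=55 -> [190, 55]
  L3: h(190,55)=(190*31+55)%997=960 -> [960]
  root = 960 != target 220
Candidate C: set leaf[0] = 77 -> leaves = [77, 45, 68, 64, 20, 36]
  L0: [77, 45, 68, 64, 20, 36]
  L1: h(77,45)=(77*31+45)%997=438 h(68,64)=(68*31+64)%997=178 h(20,36)=(20*31+36)%997=656 -> [438, 178, 656]
  L2: h(438,178)=(438*31+178)%997=795 h(656,656)=(656*31+656)%997=55 -> [795, 55]
  L3: h(795,55)=(795*31+55)%997=772 -> [772]
  root = 772 != target 220
Candidate A produces the target root.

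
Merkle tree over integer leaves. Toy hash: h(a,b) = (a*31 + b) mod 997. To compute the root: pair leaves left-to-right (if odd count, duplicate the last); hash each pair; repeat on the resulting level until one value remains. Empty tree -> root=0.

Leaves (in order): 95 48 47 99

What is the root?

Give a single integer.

L0: [95, 48, 47, 99]
L1: h(95,48)=(95*31+48)%997=2 h(47,99)=(47*31+99)%997=559 -> [2, 559]
L2: h(2,559)=(2*31+559)%997=621 -> [621]

Answer: 621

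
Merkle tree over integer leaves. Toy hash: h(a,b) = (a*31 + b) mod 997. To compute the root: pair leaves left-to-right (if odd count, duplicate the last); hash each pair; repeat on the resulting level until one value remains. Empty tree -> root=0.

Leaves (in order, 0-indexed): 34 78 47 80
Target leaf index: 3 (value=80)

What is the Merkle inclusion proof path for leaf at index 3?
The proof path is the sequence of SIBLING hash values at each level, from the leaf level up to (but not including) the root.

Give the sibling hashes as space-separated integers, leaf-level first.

Answer: 47 135

Derivation:
L0 (leaves): [34, 78, 47, 80], target index=3
L1: h(34,78)=(34*31+78)%997=135 [pair 0] h(47,80)=(47*31+80)%997=540 [pair 1] -> [135, 540]
  Sibling for proof at L0: 47
L2: h(135,540)=(135*31+540)%997=737 [pair 0] -> [737]
  Sibling for proof at L1: 135
Root: 737
Proof path (sibling hashes from leaf to root): [47, 135]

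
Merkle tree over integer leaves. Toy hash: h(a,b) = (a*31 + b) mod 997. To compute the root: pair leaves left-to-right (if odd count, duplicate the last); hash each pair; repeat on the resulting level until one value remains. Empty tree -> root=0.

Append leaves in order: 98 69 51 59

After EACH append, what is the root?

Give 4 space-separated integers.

After append 98 (leaves=[98]):
  L0: [98]
  root=98
After append 69 (leaves=[98, 69]):
  L0: [98, 69]
  L1: h(98,69)=(98*31+69)%997=116 -> [116]
  root=116
After append 51 (leaves=[98, 69, 51]):
  L0: [98, 69, 51]
  L1: h(98,69)=(98*31+69)%997=116 h(51,51)=(51*31+51)%997=635 -> [116, 635]
  L2: h(116,635)=(116*31+635)%997=243 -> [243]
  root=243
After append 59 (leaves=[98, 69, 51, 59]):
  L0: [98, 69, 51, 59]
  L1: h(98,69)=(98*31+69)%997=116 h(51,59)=(51*31+59)%997=643 -> [116, 643]
  L2: h(116,643)=(116*31+643)%997=251 -> [251]
  root=251

Answer: 98 116 243 251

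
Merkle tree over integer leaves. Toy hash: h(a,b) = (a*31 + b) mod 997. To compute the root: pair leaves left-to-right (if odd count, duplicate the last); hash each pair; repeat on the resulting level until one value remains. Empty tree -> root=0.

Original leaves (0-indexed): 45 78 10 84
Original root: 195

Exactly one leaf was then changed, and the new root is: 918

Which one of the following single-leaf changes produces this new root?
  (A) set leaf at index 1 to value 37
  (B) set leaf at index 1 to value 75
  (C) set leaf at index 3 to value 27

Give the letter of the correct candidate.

Original leaves: [45, 78, 10, 84]
Target new root: 918
Try each candidate change and compute the resulting root:
Candidate A: set leaf[1] = 37 -> leaves = [45, 37, 10, 84]
  L0: [45, 37, 10, 84]
  L1: h(45,37)=(45*31+37)%997=435 h(10,84)=(10*31+84)%997=394 -> [435, 394]
  L2: h(435,394)=(435*31+394)%997=918 -> [918]
  root = 918 == target 918  ** MATCH **
Candidate B: set leaf[1] = 75 -> leaves = [45, 75, 10, 84]
  L0: [45, 75, 10, 84]
  L1: h(45,75)=(45*31+75)%997=473 h(10,84)=(10*31+84)%997=394 -> [473, 394]
  L2: h(473,394)=(473*31+394)%997=102 -> [102]
  root = 102 != target 918
Candidate C: set leaf[3] = 27 -> leaves = [45, 78, 10, 27]
  L0: [45, 78, 10, 27]
  L1: h(45,78)=(45*31+78)%997=476 h(10,27)=(10*31+27)%997=337 -> [476, 337]
  L2: h(476,337)=(476*31+337)%997=138 -> [138]
  root = 138 != target 918
Candidate A produces the target root.

Answer: A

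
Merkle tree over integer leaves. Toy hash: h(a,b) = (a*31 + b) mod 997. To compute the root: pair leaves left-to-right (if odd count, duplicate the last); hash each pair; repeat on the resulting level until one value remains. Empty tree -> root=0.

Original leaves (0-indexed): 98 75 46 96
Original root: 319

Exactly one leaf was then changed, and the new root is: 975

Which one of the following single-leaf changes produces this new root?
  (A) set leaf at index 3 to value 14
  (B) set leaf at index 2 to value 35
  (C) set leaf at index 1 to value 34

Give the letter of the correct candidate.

Answer: B

Derivation:
Original leaves: [98, 75, 46, 96]
Target new root: 975
Try each candidate change and compute the resulting root:
Candidate A: set leaf[3] = 14 -> leaves = [98, 75, 46, 14]
  L0: [98, 75, 46, 14]
  L1: h(98,75)=(98*31+75)%997=122 h(46,14)=(46*31+14)%997=443 -> [122, 443]
  L2: h(122,443)=(122*31+443)%997=237 -> [237]
  root = 237 != target 975
Candidate B: set leaf[2] = 35 -> leaves = [98, 75, 35, 96]
  L0: [98, 75, 35, 96]
  L1: h(98,75)=(98*31+75)%997=122 h(35,96)=(35*31+96)%997=184 -> [122, 184]
  L2: h(122,184)=(122*31+184)%997=975 -> [975]
  root = 975 == target 975  ** MATCH **
Candidate C: set leaf[1] = 34 -> leaves = [98, 34, 46, 96]
  L0: [98, 34, 46, 96]
  L1: h(98,34)=(98*31+34)%997=81 h(46,96)=(46*31+96)%997=525 -> [81, 525]
  L2: h(81,525)=(81*31+525)%997=45 -> [45]
  root = 45 != target 975
Candidate B produces the target root.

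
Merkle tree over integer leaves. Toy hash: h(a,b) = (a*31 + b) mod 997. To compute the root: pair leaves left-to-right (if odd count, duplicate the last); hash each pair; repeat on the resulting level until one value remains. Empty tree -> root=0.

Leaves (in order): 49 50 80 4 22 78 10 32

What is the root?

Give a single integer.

Answer: 554

Derivation:
L0: [49, 50, 80, 4, 22, 78, 10, 32]
L1: h(49,50)=(49*31+50)%997=572 h(80,4)=(80*31+4)%997=490 h(22,78)=(22*31+78)%997=760 h(10,32)=(10*31+32)%997=342 -> [572, 490, 760, 342]
L2: h(572,490)=(572*31+490)%997=276 h(760,342)=(760*31+342)%997=971 -> [276, 971]
L3: h(276,971)=(276*31+971)%997=554 -> [554]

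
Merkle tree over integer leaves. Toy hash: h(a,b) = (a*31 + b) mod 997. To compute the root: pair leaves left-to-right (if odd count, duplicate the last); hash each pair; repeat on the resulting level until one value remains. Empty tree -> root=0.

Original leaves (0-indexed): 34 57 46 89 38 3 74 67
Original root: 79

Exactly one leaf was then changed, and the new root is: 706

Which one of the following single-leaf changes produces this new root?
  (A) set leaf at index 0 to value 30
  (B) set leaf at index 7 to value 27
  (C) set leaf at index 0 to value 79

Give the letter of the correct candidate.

Original leaves: [34, 57, 46, 89, 38, 3, 74, 67]
Target new root: 706
Try each candidate change and compute the resulting root:
Candidate A: set leaf[0] = 30 -> leaves = [30, 57, 46, 89, 38, 3, 74, 67]
  L0: [30, 57, 46, 89, 38, 3, 74, 67]
  L1: h(30,57)=(30*31+57)%997=987 h(46,89)=(46*31+89)%997=518 h(38,3)=(38*31+3)%997=184 h(74,67)=(74*31+67)%997=367 -> [987, 518, 184, 367]
  L2: h(987,518)=(987*31+518)%997=208 h(184,367)=(184*31+367)%997=89 -> [208, 89]
  L3: h(208,89)=(208*31+89)%997=555 -> [555]
  root = 555 != target 706
Candidate B: set leaf[7] = 27 -> leaves = [34, 57, 46, 89, 38, 3, 74, 27]
  L0: [34, 57, 46, 89, 38, 3, 74, 27]
  L1: h(34,57)=(34*31+57)%997=114 h(46,89)=(46*31+89)%997=518 h(38,3)=(38*31+3)%997=184 h(74,27)=(74*31+27)%997=327 -> [114, 518, 184, 327]
  L2: h(114,518)=(114*31+518)%997=64 h(184,327)=(184*31+327)%997=49 -> [64, 49]
  L3: h(64,49)=(64*31+49)%997=39 -> [39]
  root = 39 != target 706
Candidate C: set leaf[0] = 79 -> leaves = [79, 57, 46, 89, 38, 3, 74, 67]
  L0: [79, 57, 46, 89, 38, 3, 74, 67]
  L1: h(79,57)=(79*31+57)%997=512 h(46,89)=(46*31+89)%997=518 h(38,3)=(38*31+3)%997=184 h(74,67)=(74*31+67)%997=367 -> [512, 518, 184, 367]
  L2: h(512,518)=(512*31+518)%997=438 h(184,367)=(184*31+367)%997=89 -> [438, 89]
  L3: h(438,89)=(438*31+89)%997=706 -> [706]
  root = 706 == target 706  ** MATCH **
Candidate C produces the target root.

Answer: C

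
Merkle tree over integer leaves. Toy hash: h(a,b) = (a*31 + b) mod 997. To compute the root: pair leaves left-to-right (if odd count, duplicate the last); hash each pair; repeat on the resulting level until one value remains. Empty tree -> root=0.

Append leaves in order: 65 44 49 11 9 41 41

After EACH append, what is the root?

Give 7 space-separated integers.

After append 65 (leaves=[65]):
  L0: [65]
  root=65
After append 44 (leaves=[65, 44]):
  L0: [65, 44]
  L1: h(65,44)=(65*31+44)%997=65 -> [65]
  root=65
After append 49 (leaves=[65, 44, 49]):
  L0: [65, 44, 49]
  L1: h(65,44)=(65*31+44)%997=65 h(49,49)=(49*31+49)%997=571 -> [65, 571]
  L2: h(65,571)=(65*31+571)%997=592 -> [592]
  root=592
After append 11 (leaves=[65, 44, 49, 11]):
  L0: [65, 44, 49, 11]
  L1: h(65,44)=(65*31+44)%997=65 h(49,11)=(49*31+11)%997=533 -> [65, 533]
  L2: h(65,533)=(65*31+533)%997=554 -> [554]
  root=554
After append 9 (leaves=[65, 44, 49, 11, 9]):
  L0: [65, 44, 49, 11, 9]
  L1: h(65,44)=(65*31+44)%997=65 h(49,11)=(49*31+11)%997=533 h(9,9)=(9*31+9)%997=288 -> [65, 533, 288]
  L2: h(65,533)=(65*31+533)%997=554 h(288,288)=(288*31+288)%997=243 -> [554, 243]
  L3: h(554,243)=(554*31+243)%997=468 -> [468]
  root=468
After append 41 (leaves=[65, 44, 49, 11, 9, 41]):
  L0: [65, 44, 49, 11, 9, 41]
  L1: h(65,44)=(65*31+44)%997=65 h(49,11)=(49*31+11)%997=533 h(9,41)=(9*31+41)%997=320 -> [65, 533, 320]
  L2: h(65,533)=(65*31+533)%997=554 h(320,320)=(320*31+320)%997=270 -> [554, 270]
  L3: h(554,270)=(554*31+270)%997=495 -> [495]
  root=495
After append 41 (leaves=[65, 44, 49, 11, 9, 41, 41]):
  L0: [65, 44, 49, 11, 9, 41, 41]
  L1: h(65,44)=(65*31+44)%997=65 h(49,11)=(49*31+11)%997=533 h(9,41)=(9*31+41)%997=320 h(41,41)=(41*31+41)%997=315 -> [65, 533, 320, 315]
  L2: h(65,533)=(65*31+533)%997=554 h(320,315)=(320*31+315)%997=265 -> [554, 265]
  L3: h(554,265)=(554*31+265)%997=490 -> [490]
  root=490

Answer: 65 65 592 554 468 495 490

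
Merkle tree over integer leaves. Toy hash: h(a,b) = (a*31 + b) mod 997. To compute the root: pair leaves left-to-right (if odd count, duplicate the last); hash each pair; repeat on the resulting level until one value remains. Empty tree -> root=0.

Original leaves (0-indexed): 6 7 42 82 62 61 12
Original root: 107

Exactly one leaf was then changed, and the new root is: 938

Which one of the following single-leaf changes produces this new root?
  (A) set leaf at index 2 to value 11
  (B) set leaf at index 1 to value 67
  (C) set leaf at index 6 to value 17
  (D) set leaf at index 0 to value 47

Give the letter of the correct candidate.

Answer: B

Derivation:
Original leaves: [6, 7, 42, 82, 62, 61, 12]
Target new root: 938
Try each candidate change and compute the resulting root:
Candidate A: set leaf[2] = 11 -> leaves = [6, 7, 11, 82, 62, 61, 12]
  L0: [6, 7, 11, 82, 62, 61, 12]
  L1: h(6,7)=(6*31+7)%997=193 h(11,82)=(11*31+82)%997=423 h(62,61)=(62*31+61)%997=986 h(12,12)=(12*31+12)%997=384 -> [193, 423, 986, 384]
  L2: h(193,423)=(193*31+423)%997=424 h(986,384)=(986*31+384)%997=43 -> [424, 43]
  L3: h(424,43)=(424*31+43)%997=226 -> [226]
  root = 226 != target 938
Candidate B: set leaf[1] = 67 -> leaves = [6, 67, 42, 82, 62, 61, 12]
  L0: [6, 67, 42, 82, 62, 61, 12]
  L1: h(6,67)=(6*31+67)%997=253 h(42,82)=(42*31+82)%997=387 h(62,61)=(62*31+61)%997=986 h(12,12)=(12*31+12)%997=384 -> [253, 387, 986, 384]
  L2: h(253,387)=(253*31+387)%997=254 h(986,384)=(986*31+384)%997=43 -> [254, 43]
  L3: h(254,43)=(254*31+43)%997=938 -> [938]
  root = 938 == target 938  ** MATCH **
Candidate C: set leaf[6] = 17 -> leaves = [6, 7, 42, 82, 62, 61, 17]
  L0: [6, 7, 42, 82, 62, 61, 17]
  L1: h(6,7)=(6*31+7)%997=193 h(42,82)=(42*31+82)%997=387 h(62,61)=(62*31+61)%997=986 h(17,17)=(17*31+17)%997=544 -> [193, 387, 986, 544]
  L2: h(193,387)=(193*31+387)%997=388 h(986,544)=(986*31+544)%997=203 -> [388, 203]
  L3: h(388,203)=(388*31+203)%997=267 -> [267]
  root = 267 != target 938
Candidate D: set leaf[0] = 47 -> leaves = [47, 7, 42, 82, 62, 61, 12]
  L0: [47, 7, 42, 82, 62, 61, 12]
  L1: h(47,7)=(47*31+7)%997=467 h(42,82)=(42*31+82)%997=387 h(62,61)=(62*31+61)%997=986 h(12,12)=(12*31+12)%997=384 -> [467, 387, 986, 384]
  L2: h(467,387)=(467*31+387)%997=906 h(986,384)=(986*31+384)%997=43 -> [906, 43]
  L3: h(906,43)=(906*31+43)%997=213 -> [213]
  root = 213 != target 938
Candidate B produces the target root.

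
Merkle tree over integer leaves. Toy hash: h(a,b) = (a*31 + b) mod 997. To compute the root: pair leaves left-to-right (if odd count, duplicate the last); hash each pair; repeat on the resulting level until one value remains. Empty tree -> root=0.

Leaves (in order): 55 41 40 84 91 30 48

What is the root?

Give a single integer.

Answer: 309

Derivation:
L0: [55, 41, 40, 84, 91, 30, 48]
L1: h(55,41)=(55*31+41)%997=749 h(40,84)=(40*31+84)%997=327 h(91,30)=(91*31+30)%997=857 h(48,48)=(48*31+48)%997=539 -> [749, 327, 857, 539]
L2: h(749,327)=(749*31+327)%997=615 h(857,539)=(857*31+539)%997=187 -> [615, 187]
L3: h(615,187)=(615*31+187)%997=309 -> [309]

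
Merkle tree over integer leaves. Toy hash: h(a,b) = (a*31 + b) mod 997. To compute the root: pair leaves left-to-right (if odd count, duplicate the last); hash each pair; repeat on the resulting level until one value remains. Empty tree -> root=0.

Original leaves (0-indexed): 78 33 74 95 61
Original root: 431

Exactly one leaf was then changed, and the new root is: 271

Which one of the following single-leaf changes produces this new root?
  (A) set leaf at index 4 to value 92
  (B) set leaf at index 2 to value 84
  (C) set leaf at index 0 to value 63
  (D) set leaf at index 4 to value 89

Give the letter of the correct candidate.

Original leaves: [78, 33, 74, 95, 61]
Target new root: 271
Try each candidate change and compute the resulting root:
Candidate A: set leaf[4] = 92 -> leaves = [78, 33, 74, 95, 92]
  L0: [78, 33, 74, 95, 92]
  L1: h(78,33)=(78*31+33)%997=457 h(74,95)=(74*31+95)%997=395 h(92,92)=(92*31+92)%997=950 -> [457, 395, 950]
  L2: h(457,395)=(457*31+395)%997=604 h(950,950)=(950*31+950)%997=490 -> [604, 490]
  L3: h(604,490)=(604*31+490)%997=271 -> [271]
  root = 271 == target 271  ** MATCH **
Candidate B: set leaf[2] = 84 -> leaves = [78, 33, 84, 95, 61]
  L0: [78, 33, 84, 95, 61]
  L1: h(78,33)=(78*31+33)%997=457 h(84,95)=(84*31+95)%997=705 h(61,61)=(61*31+61)%997=955 -> [457, 705, 955]
  L2: h(457,705)=(457*31+705)%997=914 h(955,955)=(955*31+955)%997=650 -> [914, 650]
  L3: h(914,650)=(914*31+650)%997=71 -> [71]
  root = 71 != target 271
Candidate C: set leaf[0] = 63 -> leaves = [63, 33, 74, 95, 61]
  L0: [63, 33, 74, 95, 61]
  L1: h(63,33)=(63*31+33)%997=989 h(74,95)=(74*31+95)%997=395 h(61,61)=(61*31+61)%997=955 -> [989, 395, 955]
  L2: h(989,395)=(989*31+395)%997=147 h(955,955)=(955*31+955)%997=650 -> [147, 650]
  L3: h(147,650)=(147*31+650)%997=222 -> [222]
  root = 222 != target 271
Candidate D: set leaf[4] = 89 -> leaves = [78, 33, 74, 95, 89]
  L0: [78, 33, 74, 95, 89]
  L1: h(78,33)=(78*31+33)%997=457 h(74,95)=(74*31+95)%997=395 h(89,89)=(89*31+89)%997=854 -> [457, 395, 854]
  L2: h(457,395)=(457*31+395)%997=604 h(854,854)=(854*31+854)%997=409 -> [604, 409]
  L3: h(604,409)=(604*31+409)%997=190 -> [190]
  root = 190 != target 271
Candidate A produces the target root.

Answer: A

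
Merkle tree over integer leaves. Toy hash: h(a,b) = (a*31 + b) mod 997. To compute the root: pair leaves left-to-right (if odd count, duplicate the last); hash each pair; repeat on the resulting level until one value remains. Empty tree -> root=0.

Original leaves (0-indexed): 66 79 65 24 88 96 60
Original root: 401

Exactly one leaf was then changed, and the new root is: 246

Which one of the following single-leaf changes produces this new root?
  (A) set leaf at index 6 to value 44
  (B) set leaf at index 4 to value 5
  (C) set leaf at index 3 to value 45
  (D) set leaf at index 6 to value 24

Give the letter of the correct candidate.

Answer: D

Derivation:
Original leaves: [66, 79, 65, 24, 88, 96, 60]
Target new root: 246
Try each candidate change and compute the resulting root:
Candidate A: set leaf[6] = 44 -> leaves = [66, 79, 65, 24, 88, 96, 44]
  L0: [66, 79, 65, 24, 88, 96, 44]
  L1: h(66,79)=(66*31+79)%997=131 h(65,24)=(65*31+24)%997=45 h(88,96)=(88*31+96)%997=830 h(44,44)=(44*31+44)%997=411 -> [131, 45, 830, 411]
  L2: h(131,45)=(131*31+45)%997=118 h(830,411)=(830*31+411)%997=219 -> [118, 219]
  L3: h(118,219)=(118*31+219)%997=886 -> [886]
  root = 886 != target 246
Candidate B: set leaf[4] = 5 -> leaves = [66, 79, 65, 24, 5, 96, 60]
  L0: [66, 79, 65, 24, 5, 96, 60]
  L1: h(66,79)=(66*31+79)%997=131 h(65,24)=(65*31+24)%997=45 h(5,96)=(5*31+96)%997=251 h(60,60)=(60*31+60)%997=923 -> [131, 45, 251, 923]
  L2: h(131,45)=(131*31+45)%997=118 h(251,923)=(251*31+923)%997=728 -> [118, 728]
  L3: h(118,728)=(118*31+728)%997=398 -> [398]
  root = 398 != target 246
Candidate C: set leaf[3] = 45 -> leaves = [66, 79, 65, 45, 88, 96, 60]
  L0: [66, 79, 65, 45, 88, 96, 60]
  L1: h(66,79)=(66*31+79)%997=131 h(65,45)=(65*31+45)%997=66 h(88,96)=(88*31+96)%997=830 h(60,60)=(60*31+60)%997=923 -> [131, 66, 830, 923]
  L2: h(131,66)=(131*31+66)%997=139 h(830,923)=(830*31+923)%997=731 -> [139, 731]
  L3: h(139,731)=(139*31+731)%997=55 -> [55]
  root = 55 != target 246
Candidate D: set leaf[6] = 24 -> leaves = [66, 79, 65, 24, 88, 96, 24]
  L0: [66, 79, 65, 24, 88, 96, 24]
  L1: h(66,79)=(66*31+79)%997=131 h(65,24)=(65*31+24)%997=45 h(88,96)=(88*31+96)%997=830 h(24,24)=(24*31+24)%997=768 -> [131, 45, 830, 768]
  L2: h(131,45)=(131*31+45)%997=118 h(830,768)=(830*31+768)%997=576 -> [118, 576]
  L3: h(118,576)=(118*31+576)%997=246 -> [246]
  root = 246 == target 246  ** MATCH **
Candidate D produces the target root.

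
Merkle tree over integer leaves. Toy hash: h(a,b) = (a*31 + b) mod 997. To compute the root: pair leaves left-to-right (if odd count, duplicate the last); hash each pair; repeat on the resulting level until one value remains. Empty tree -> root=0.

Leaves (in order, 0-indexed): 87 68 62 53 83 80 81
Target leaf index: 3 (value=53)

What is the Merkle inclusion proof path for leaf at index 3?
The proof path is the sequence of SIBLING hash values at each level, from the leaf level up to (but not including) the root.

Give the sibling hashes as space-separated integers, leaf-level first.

Answer: 62 771 90

Derivation:
L0 (leaves): [87, 68, 62, 53, 83, 80, 81], target index=3
L1: h(87,68)=(87*31+68)%997=771 [pair 0] h(62,53)=(62*31+53)%997=978 [pair 1] h(83,80)=(83*31+80)%997=659 [pair 2] h(81,81)=(81*31+81)%997=598 [pair 3] -> [771, 978, 659, 598]
  Sibling for proof at L0: 62
L2: h(771,978)=(771*31+978)%997=951 [pair 0] h(659,598)=(659*31+598)%997=90 [pair 1] -> [951, 90]
  Sibling for proof at L1: 771
L3: h(951,90)=(951*31+90)%997=658 [pair 0] -> [658]
  Sibling for proof at L2: 90
Root: 658
Proof path (sibling hashes from leaf to root): [62, 771, 90]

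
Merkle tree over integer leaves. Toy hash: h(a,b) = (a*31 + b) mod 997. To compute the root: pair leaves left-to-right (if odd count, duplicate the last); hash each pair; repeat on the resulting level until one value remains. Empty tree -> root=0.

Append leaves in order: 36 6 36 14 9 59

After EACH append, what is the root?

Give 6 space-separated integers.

Answer: 36 125 42 20 863 469

Derivation:
After append 36 (leaves=[36]):
  L0: [36]
  root=36
After append 6 (leaves=[36, 6]):
  L0: [36, 6]
  L1: h(36,6)=(36*31+6)%997=125 -> [125]
  root=125
After append 36 (leaves=[36, 6, 36]):
  L0: [36, 6, 36]
  L1: h(36,6)=(36*31+6)%997=125 h(36,36)=(36*31+36)%997=155 -> [125, 155]
  L2: h(125,155)=(125*31+155)%997=42 -> [42]
  root=42
After append 14 (leaves=[36, 6, 36, 14]):
  L0: [36, 6, 36, 14]
  L1: h(36,6)=(36*31+6)%997=125 h(36,14)=(36*31+14)%997=133 -> [125, 133]
  L2: h(125,133)=(125*31+133)%997=20 -> [20]
  root=20
After append 9 (leaves=[36, 6, 36, 14, 9]):
  L0: [36, 6, 36, 14, 9]
  L1: h(36,6)=(36*31+6)%997=125 h(36,14)=(36*31+14)%997=133 h(9,9)=(9*31+9)%997=288 -> [125, 133, 288]
  L2: h(125,133)=(125*31+133)%997=20 h(288,288)=(288*31+288)%997=243 -> [20, 243]
  L3: h(20,243)=(20*31+243)%997=863 -> [863]
  root=863
After append 59 (leaves=[36, 6, 36, 14, 9, 59]):
  L0: [36, 6, 36, 14, 9, 59]
  L1: h(36,6)=(36*31+6)%997=125 h(36,14)=(36*31+14)%997=133 h(9,59)=(9*31+59)%997=338 -> [125, 133, 338]
  L2: h(125,133)=(125*31+133)%997=20 h(338,338)=(338*31+338)%997=846 -> [20, 846]
  L3: h(20,846)=(20*31+846)%997=469 -> [469]
  root=469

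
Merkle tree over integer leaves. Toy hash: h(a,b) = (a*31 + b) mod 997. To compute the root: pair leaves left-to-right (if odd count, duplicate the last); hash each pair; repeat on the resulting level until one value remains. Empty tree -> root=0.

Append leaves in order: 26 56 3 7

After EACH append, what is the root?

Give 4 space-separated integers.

Answer: 26 862 896 900

Derivation:
After append 26 (leaves=[26]):
  L0: [26]
  root=26
After append 56 (leaves=[26, 56]):
  L0: [26, 56]
  L1: h(26,56)=(26*31+56)%997=862 -> [862]
  root=862
After append 3 (leaves=[26, 56, 3]):
  L0: [26, 56, 3]
  L1: h(26,56)=(26*31+56)%997=862 h(3,3)=(3*31+3)%997=96 -> [862, 96]
  L2: h(862,96)=(862*31+96)%997=896 -> [896]
  root=896
After append 7 (leaves=[26, 56, 3, 7]):
  L0: [26, 56, 3, 7]
  L1: h(26,56)=(26*31+56)%997=862 h(3,7)=(3*31+7)%997=100 -> [862, 100]
  L2: h(862,100)=(862*31+100)%997=900 -> [900]
  root=900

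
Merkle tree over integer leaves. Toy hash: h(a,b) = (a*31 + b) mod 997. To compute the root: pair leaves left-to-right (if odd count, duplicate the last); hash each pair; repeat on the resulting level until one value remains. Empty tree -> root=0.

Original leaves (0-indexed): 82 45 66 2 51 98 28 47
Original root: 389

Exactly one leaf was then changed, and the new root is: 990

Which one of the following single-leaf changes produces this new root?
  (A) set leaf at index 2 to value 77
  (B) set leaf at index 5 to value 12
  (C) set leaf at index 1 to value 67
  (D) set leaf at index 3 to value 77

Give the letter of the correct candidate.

Original leaves: [82, 45, 66, 2, 51, 98, 28, 47]
Target new root: 990
Try each candidate change and compute the resulting root:
Candidate A: set leaf[2] = 77 -> leaves = [82, 45, 77, 2, 51, 98, 28, 47]
  L0: [82, 45, 77, 2, 51, 98, 28, 47]
  L1: h(82,45)=(82*31+45)%997=593 h(77,2)=(77*31+2)%997=395 h(51,98)=(51*31+98)%997=682 h(28,47)=(28*31+47)%997=915 -> [593, 395, 682, 915]
  L2: h(593,395)=(593*31+395)%997=832 h(682,915)=(682*31+915)%997=123 -> [832, 123]
  L3: h(832,123)=(832*31+123)%997=990 -> [990]
  root = 990 == target 990  ** MATCH **
Candidate B: set leaf[5] = 12 -> leaves = [82, 45, 66, 2, 51, 12, 28, 47]
  L0: [82, 45, 66, 2, 51, 12, 28, 47]
  L1: h(82,45)=(82*31+45)%997=593 h(66,2)=(66*31+2)%997=54 h(51,12)=(51*31+12)%997=596 h(28,47)=(28*31+47)%997=915 -> [593, 54, 596, 915]
  L2: h(593,54)=(593*31+54)%997=491 h(596,915)=(596*31+915)%997=448 -> [491, 448]
  L3: h(491,448)=(491*31+448)%997=714 -> [714]
  root = 714 != target 990
Candidate C: set leaf[1] = 67 -> leaves = [82, 67, 66, 2, 51, 98, 28, 47]
  L0: [82, 67, 66, 2, 51, 98, 28, 47]
  L1: h(82,67)=(82*31+67)%997=615 h(66,2)=(66*31+2)%997=54 h(51,98)=(51*31+98)%997=682 h(28,47)=(28*31+47)%997=915 -> [615, 54, 682, 915]
  L2: h(615,54)=(615*31+54)%997=176 h(682,915)=(682*31+915)%997=123 -> [176, 123]
  L3: h(176,123)=(176*31+123)%997=594 -> [594]
  root = 594 != target 990
Candidate D: set leaf[3] = 77 -> leaves = [82, 45, 66, 77, 51, 98, 28, 47]
  L0: [82, 45, 66, 77, 51, 98, 28, 47]
  L1: h(82,45)=(82*31+45)%997=593 h(66,77)=(66*31+77)%997=129 h(51,98)=(51*31+98)%997=682 h(28,47)=(28*31+47)%997=915 -> [593, 129, 682, 915]
  L2: h(593,129)=(593*31+129)%997=566 h(682,915)=(682*31+915)%997=123 -> [566, 123]
  L3: h(566,123)=(566*31+123)%997=720 -> [720]
  root = 720 != target 990
Candidate A produces the target root.

Answer: A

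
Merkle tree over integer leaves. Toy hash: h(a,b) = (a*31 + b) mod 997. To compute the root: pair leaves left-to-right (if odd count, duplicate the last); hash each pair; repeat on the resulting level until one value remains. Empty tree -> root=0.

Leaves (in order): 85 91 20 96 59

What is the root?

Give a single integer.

Answer: 428

Derivation:
L0: [85, 91, 20, 96, 59]
L1: h(85,91)=(85*31+91)%997=732 h(20,96)=(20*31+96)%997=716 h(59,59)=(59*31+59)%997=891 -> [732, 716, 891]
L2: h(732,716)=(732*31+716)%997=477 h(891,891)=(891*31+891)%997=596 -> [477, 596]
L3: h(477,596)=(477*31+596)%997=428 -> [428]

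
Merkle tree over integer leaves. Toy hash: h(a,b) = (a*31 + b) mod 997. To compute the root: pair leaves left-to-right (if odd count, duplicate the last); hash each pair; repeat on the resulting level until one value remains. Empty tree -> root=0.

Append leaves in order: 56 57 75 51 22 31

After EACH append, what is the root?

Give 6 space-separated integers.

After append 56 (leaves=[56]):
  L0: [56]
  root=56
After append 57 (leaves=[56, 57]):
  L0: [56, 57]
  L1: h(56,57)=(56*31+57)%997=796 -> [796]
  root=796
After append 75 (leaves=[56, 57, 75]):
  L0: [56, 57, 75]
  L1: h(56,57)=(56*31+57)%997=796 h(75,75)=(75*31+75)%997=406 -> [796, 406]
  L2: h(796,406)=(796*31+406)%997=157 -> [157]
  root=157
After append 51 (leaves=[56, 57, 75, 51]):
  L0: [56, 57, 75, 51]
  L1: h(56,57)=(56*31+57)%997=796 h(75,51)=(75*31+51)%997=382 -> [796, 382]
  L2: h(796,382)=(796*31+382)%997=133 -> [133]
  root=133
After append 22 (leaves=[56, 57, 75, 51, 22]):
  L0: [56, 57, 75, 51, 22]
  L1: h(56,57)=(56*31+57)%997=796 h(75,51)=(75*31+51)%997=382 h(22,22)=(22*31+22)%997=704 -> [796, 382, 704]
  L2: h(796,382)=(796*31+382)%997=133 h(704,704)=(704*31+704)%997=594 -> [133, 594]
  L3: h(133,594)=(133*31+594)%997=729 -> [729]
  root=729
After append 31 (leaves=[56, 57, 75, 51, 22, 31]):
  L0: [56, 57, 75, 51, 22, 31]
  L1: h(56,57)=(56*31+57)%997=796 h(75,51)=(75*31+51)%997=382 h(22,31)=(22*31+31)%997=713 -> [796, 382, 713]
  L2: h(796,382)=(796*31+382)%997=133 h(713,713)=(713*31+713)%997=882 -> [133, 882]
  L3: h(133,882)=(133*31+882)%997=20 -> [20]
  root=20

Answer: 56 796 157 133 729 20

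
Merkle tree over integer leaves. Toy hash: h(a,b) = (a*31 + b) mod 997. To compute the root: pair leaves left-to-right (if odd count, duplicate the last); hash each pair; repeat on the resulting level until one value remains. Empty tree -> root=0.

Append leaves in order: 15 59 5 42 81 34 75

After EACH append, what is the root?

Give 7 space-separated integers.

After append 15 (leaves=[15]):
  L0: [15]
  root=15
After append 59 (leaves=[15, 59]):
  L0: [15, 59]
  L1: h(15,59)=(15*31+59)%997=524 -> [524]
  root=524
After append 5 (leaves=[15, 59, 5]):
  L0: [15, 59, 5]
  L1: h(15,59)=(15*31+59)%997=524 h(5,5)=(5*31+5)%997=160 -> [524, 160]
  L2: h(524,160)=(524*31+160)%997=452 -> [452]
  root=452
After append 42 (leaves=[15, 59, 5, 42]):
  L0: [15, 59, 5, 42]
  L1: h(15,59)=(15*31+59)%997=524 h(5,42)=(5*31+42)%997=197 -> [524, 197]
  L2: h(524,197)=(524*31+197)%997=489 -> [489]
  root=489
After append 81 (leaves=[15, 59, 5, 42, 81]):
  L0: [15, 59, 5, 42, 81]
  L1: h(15,59)=(15*31+59)%997=524 h(5,42)=(5*31+42)%997=197 h(81,81)=(81*31+81)%997=598 -> [524, 197, 598]
  L2: h(524,197)=(524*31+197)%997=489 h(598,598)=(598*31+598)%997=193 -> [489, 193]
  L3: h(489,193)=(489*31+193)%997=397 -> [397]
  root=397
After append 34 (leaves=[15, 59, 5, 42, 81, 34]):
  L0: [15, 59, 5, 42, 81, 34]
  L1: h(15,59)=(15*31+59)%997=524 h(5,42)=(5*31+42)%997=197 h(81,34)=(81*31+34)%997=551 -> [524, 197, 551]
  L2: h(524,197)=(524*31+197)%997=489 h(551,551)=(551*31+551)%997=683 -> [489, 683]
  L3: h(489,683)=(489*31+683)%997=887 -> [887]
  root=887
After append 75 (leaves=[15, 59, 5, 42, 81, 34, 75]):
  L0: [15, 59, 5, 42, 81, 34, 75]
  L1: h(15,59)=(15*31+59)%997=524 h(5,42)=(5*31+42)%997=197 h(81,34)=(81*31+34)%997=551 h(75,75)=(75*31+75)%997=406 -> [524, 197, 551, 406]
  L2: h(524,197)=(524*31+197)%997=489 h(551,406)=(551*31+406)%997=538 -> [489, 538]
  L3: h(489,538)=(489*31+538)%997=742 -> [742]
  root=742

Answer: 15 524 452 489 397 887 742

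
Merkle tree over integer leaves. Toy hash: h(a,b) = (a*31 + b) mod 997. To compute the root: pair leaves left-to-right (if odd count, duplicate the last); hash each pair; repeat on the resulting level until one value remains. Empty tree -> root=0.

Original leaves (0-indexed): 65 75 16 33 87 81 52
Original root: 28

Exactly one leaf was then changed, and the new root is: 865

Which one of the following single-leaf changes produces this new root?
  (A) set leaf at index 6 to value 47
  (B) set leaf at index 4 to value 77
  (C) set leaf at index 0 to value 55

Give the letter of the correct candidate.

Original leaves: [65, 75, 16, 33, 87, 81, 52]
Target new root: 865
Try each candidate change and compute the resulting root:
Candidate A: set leaf[6] = 47 -> leaves = [65, 75, 16, 33, 87, 81, 47]
  L0: [65, 75, 16, 33, 87, 81, 47]
  L1: h(65,75)=(65*31+75)%997=96 h(16,33)=(16*31+33)%997=529 h(87,81)=(87*31+81)%997=784 h(47,47)=(47*31+47)%997=507 -> [96, 529, 784, 507]
  L2: h(96,529)=(96*31+529)%997=514 h(784,507)=(784*31+507)%997=883 -> [514, 883]
  L3: h(514,883)=(514*31+883)%997=865 -> [865]
  root = 865 == target 865  ** MATCH **
Candidate B: set leaf[4] = 77 -> leaves = [65, 75, 16, 33, 77, 81, 52]
  L0: [65, 75, 16, 33, 77, 81, 52]
  L1: h(65,75)=(65*31+75)%997=96 h(16,33)=(16*31+33)%997=529 h(77,81)=(77*31+81)%997=474 h(52,52)=(52*31+52)%997=667 -> [96, 529, 474, 667]
  L2: h(96,529)=(96*31+529)%997=514 h(474,667)=(474*31+667)%997=406 -> [514, 406]
  L3: h(514,406)=(514*31+406)%997=388 -> [388]
  root = 388 != target 865
Candidate C: set leaf[0] = 55 -> leaves = [55, 75, 16, 33, 87, 81, 52]
  L0: [55, 75, 16, 33, 87, 81, 52]
  L1: h(55,75)=(55*31+75)%997=783 h(16,33)=(16*31+33)%997=529 h(87,81)=(87*31+81)%997=784 h(52,52)=(52*31+52)%997=667 -> [783, 529, 784, 667]
  L2: h(783,529)=(783*31+529)%997=874 h(784,667)=(784*31+667)%997=46 -> [874, 46]
  L3: h(874,46)=(874*31+46)%997=221 -> [221]
  root = 221 != target 865
Candidate A produces the target root.

Answer: A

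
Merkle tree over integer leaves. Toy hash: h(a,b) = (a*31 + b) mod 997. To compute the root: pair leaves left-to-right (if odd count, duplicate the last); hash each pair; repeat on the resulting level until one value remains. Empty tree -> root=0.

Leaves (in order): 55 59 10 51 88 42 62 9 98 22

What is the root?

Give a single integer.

L0: [55, 59, 10, 51, 88, 42, 62, 9, 98, 22]
L1: h(55,59)=(55*31+59)%997=767 h(10,51)=(10*31+51)%997=361 h(88,42)=(88*31+42)%997=776 h(62,9)=(62*31+9)%997=934 h(98,22)=(98*31+22)%997=69 -> [767, 361, 776, 934, 69]
L2: h(767,361)=(767*31+361)%997=210 h(776,934)=(776*31+934)%997=65 h(69,69)=(69*31+69)%997=214 -> [210, 65, 214]
L3: h(210,65)=(210*31+65)%997=593 h(214,214)=(214*31+214)%997=866 -> [593, 866]
L4: h(593,866)=(593*31+866)%997=306 -> [306]

Answer: 306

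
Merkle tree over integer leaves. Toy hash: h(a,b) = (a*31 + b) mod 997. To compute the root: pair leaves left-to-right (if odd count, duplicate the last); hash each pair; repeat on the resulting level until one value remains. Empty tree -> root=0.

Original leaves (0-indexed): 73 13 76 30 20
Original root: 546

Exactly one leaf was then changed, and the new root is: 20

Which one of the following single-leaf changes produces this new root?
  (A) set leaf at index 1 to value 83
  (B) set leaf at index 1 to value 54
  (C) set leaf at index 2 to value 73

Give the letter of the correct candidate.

Answer: A

Derivation:
Original leaves: [73, 13, 76, 30, 20]
Target new root: 20
Try each candidate change and compute the resulting root:
Candidate A: set leaf[1] = 83 -> leaves = [73, 83, 76, 30, 20]
  L0: [73, 83, 76, 30, 20]
  L1: h(73,83)=(73*31+83)%997=352 h(76,30)=(76*31+30)%997=392 h(20,20)=(20*31+20)%997=640 -> [352, 392, 640]
  L2: h(352,392)=(352*31+392)%997=337 h(640,640)=(640*31+640)%997=540 -> [337, 540]
  L3: h(337,540)=(337*31+540)%997=20 -> [20]
  root = 20 == target 20  ** MATCH **
Candidate B: set leaf[1] = 54 -> leaves = [73, 54, 76, 30, 20]
  L0: [73, 54, 76, 30, 20]
  L1: h(73,54)=(73*31+54)%997=323 h(76,30)=(76*31+30)%997=392 h(20,20)=(20*31+20)%997=640 -> [323, 392, 640]
  L2: h(323,392)=(323*31+392)%997=435 h(640,640)=(640*31+640)%997=540 -> [435, 540]
  L3: h(435,540)=(435*31+540)%997=67 -> [67]
  root = 67 != target 20
Candidate C: set leaf[2] = 73 -> leaves = [73, 13, 73, 30, 20]
  L0: [73, 13, 73, 30, 20]
  L1: h(73,13)=(73*31+13)%997=282 h(73,30)=(73*31+30)%997=299 h(20,20)=(20*31+20)%997=640 -> [282, 299, 640]
  L2: h(282,299)=(282*31+299)%997=68 h(640,640)=(640*31+640)%997=540 -> [68, 540]
  L3: h(68,540)=(68*31+540)%997=654 -> [654]
  root = 654 != target 20
Candidate A produces the target root.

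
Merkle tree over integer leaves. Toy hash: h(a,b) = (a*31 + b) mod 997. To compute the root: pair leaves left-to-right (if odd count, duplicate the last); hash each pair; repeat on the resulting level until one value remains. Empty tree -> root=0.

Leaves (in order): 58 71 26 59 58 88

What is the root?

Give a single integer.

L0: [58, 71, 26, 59, 58, 88]
L1: h(58,71)=(58*31+71)%997=872 h(26,59)=(26*31+59)%997=865 h(58,88)=(58*31+88)%997=889 -> [872, 865, 889]
L2: h(872,865)=(872*31+865)%997=978 h(889,889)=(889*31+889)%997=532 -> [978, 532]
L3: h(978,532)=(978*31+532)%997=940 -> [940]

Answer: 940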